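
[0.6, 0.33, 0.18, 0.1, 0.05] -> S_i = 0.60*0.55^i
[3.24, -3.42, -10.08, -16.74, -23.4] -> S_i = 3.24 + -6.66*i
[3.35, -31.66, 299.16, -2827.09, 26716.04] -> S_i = 3.35*(-9.45)^i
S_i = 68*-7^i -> [68, -476, 3332, -23324, 163268]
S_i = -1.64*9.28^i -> [-1.64, -15.22, -141.23, -1310.65, -12162.86]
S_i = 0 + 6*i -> [0, 6, 12, 18, 24]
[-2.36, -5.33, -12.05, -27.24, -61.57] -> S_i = -2.36*2.26^i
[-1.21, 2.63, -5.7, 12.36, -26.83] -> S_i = -1.21*(-2.17)^i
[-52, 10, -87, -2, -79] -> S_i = Random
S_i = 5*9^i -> [5, 45, 405, 3645, 32805]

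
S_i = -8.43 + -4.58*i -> [-8.43, -13.01, -17.59, -22.17, -26.75]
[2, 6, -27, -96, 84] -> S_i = Random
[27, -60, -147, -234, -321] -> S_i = 27 + -87*i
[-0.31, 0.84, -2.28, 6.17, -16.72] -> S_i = -0.31*(-2.71)^i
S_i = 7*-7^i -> [7, -49, 343, -2401, 16807]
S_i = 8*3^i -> [8, 24, 72, 216, 648]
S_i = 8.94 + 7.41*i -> [8.94, 16.35, 23.76, 31.17, 38.58]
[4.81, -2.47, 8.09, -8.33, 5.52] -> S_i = Random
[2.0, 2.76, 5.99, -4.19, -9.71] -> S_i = Random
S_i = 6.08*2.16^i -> [6.08, 13.13, 28.37, 61.27, 132.35]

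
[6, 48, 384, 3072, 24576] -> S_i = 6*8^i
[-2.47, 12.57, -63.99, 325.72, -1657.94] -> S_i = -2.47*(-5.09)^i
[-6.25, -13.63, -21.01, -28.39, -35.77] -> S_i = -6.25 + -7.38*i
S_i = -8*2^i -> [-8, -16, -32, -64, -128]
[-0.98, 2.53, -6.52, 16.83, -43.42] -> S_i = -0.98*(-2.58)^i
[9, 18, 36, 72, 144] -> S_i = 9*2^i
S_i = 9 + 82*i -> [9, 91, 173, 255, 337]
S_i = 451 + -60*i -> [451, 391, 331, 271, 211]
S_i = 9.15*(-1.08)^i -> [9.15, -9.88, 10.67, -11.53, 12.45]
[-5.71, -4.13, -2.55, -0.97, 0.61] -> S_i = -5.71 + 1.58*i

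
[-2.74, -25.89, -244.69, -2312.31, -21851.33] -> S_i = -2.74*9.45^i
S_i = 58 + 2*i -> [58, 60, 62, 64, 66]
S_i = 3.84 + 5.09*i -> [3.84, 8.93, 14.02, 19.11, 24.2]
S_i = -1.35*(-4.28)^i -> [-1.35, 5.78, -24.73, 105.84, -453.01]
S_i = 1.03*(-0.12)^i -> [1.03, -0.12, 0.01, -0.0, 0.0]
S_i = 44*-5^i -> [44, -220, 1100, -5500, 27500]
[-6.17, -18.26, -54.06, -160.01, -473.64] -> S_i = -6.17*2.96^i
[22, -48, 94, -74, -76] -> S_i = Random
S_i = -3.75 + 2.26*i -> [-3.75, -1.49, 0.77, 3.03, 5.29]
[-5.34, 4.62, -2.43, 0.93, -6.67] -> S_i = Random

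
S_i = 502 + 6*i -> [502, 508, 514, 520, 526]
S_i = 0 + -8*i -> [0, -8, -16, -24, -32]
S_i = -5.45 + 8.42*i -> [-5.45, 2.97, 11.39, 19.81, 28.23]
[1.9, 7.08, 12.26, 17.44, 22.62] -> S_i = 1.90 + 5.18*i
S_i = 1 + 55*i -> [1, 56, 111, 166, 221]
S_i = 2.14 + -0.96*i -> [2.14, 1.18, 0.22, -0.74, -1.7]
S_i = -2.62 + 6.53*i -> [-2.62, 3.91, 10.44, 16.97, 23.5]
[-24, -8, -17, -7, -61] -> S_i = Random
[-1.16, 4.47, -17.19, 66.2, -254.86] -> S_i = -1.16*(-3.85)^i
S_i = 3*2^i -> [3, 6, 12, 24, 48]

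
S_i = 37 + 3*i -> [37, 40, 43, 46, 49]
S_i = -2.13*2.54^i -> [-2.13, -5.41, -13.74, -34.9, -88.66]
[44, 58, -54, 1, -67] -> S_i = Random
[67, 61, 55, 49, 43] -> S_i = 67 + -6*i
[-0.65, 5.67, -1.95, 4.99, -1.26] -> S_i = Random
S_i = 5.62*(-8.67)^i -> [5.62, -48.73, 422.45, -3662.63, 31755.04]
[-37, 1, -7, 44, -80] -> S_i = Random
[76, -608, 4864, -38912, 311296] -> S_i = 76*-8^i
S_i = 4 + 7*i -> [4, 11, 18, 25, 32]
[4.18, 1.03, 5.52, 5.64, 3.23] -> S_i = Random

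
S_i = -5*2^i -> [-5, -10, -20, -40, -80]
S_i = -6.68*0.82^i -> [-6.68, -5.48, -4.49, -3.68, -3.02]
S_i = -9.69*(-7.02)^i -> [-9.69, 68.02, -477.53, 3352.24, -23532.73]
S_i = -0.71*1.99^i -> [-0.71, -1.41, -2.81, -5.6, -11.13]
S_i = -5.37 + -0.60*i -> [-5.37, -5.97, -6.57, -7.17, -7.77]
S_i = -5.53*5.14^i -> [-5.53, -28.42, -146.1, -750.96, -3859.91]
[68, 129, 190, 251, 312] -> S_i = 68 + 61*i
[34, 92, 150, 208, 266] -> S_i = 34 + 58*i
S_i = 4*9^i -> [4, 36, 324, 2916, 26244]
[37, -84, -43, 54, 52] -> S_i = Random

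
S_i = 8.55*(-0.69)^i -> [8.55, -5.9, 4.07, -2.81, 1.94]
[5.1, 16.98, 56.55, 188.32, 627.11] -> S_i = 5.10*3.33^i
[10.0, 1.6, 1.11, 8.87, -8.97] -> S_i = Random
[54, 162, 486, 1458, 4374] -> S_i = 54*3^i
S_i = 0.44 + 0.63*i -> [0.44, 1.07, 1.7, 2.33, 2.96]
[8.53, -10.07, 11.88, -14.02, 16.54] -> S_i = 8.53*(-1.18)^i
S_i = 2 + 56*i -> [2, 58, 114, 170, 226]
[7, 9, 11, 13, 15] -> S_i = 7 + 2*i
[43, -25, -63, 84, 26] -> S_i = Random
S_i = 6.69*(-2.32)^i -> [6.69, -15.52, 36.01, -83.54, 193.81]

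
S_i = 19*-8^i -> [19, -152, 1216, -9728, 77824]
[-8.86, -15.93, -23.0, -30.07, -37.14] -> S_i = -8.86 + -7.07*i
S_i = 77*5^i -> [77, 385, 1925, 9625, 48125]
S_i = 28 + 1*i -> [28, 29, 30, 31, 32]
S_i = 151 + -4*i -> [151, 147, 143, 139, 135]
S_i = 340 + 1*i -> [340, 341, 342, 343, 344]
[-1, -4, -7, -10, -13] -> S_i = -1 + -3*i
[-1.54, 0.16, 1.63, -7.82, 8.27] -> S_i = Random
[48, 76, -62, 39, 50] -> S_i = Random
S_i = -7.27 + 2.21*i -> [-7.27, -5.06, -2.85, -0.64, 1.57]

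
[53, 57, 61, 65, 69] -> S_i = 53 + 4*i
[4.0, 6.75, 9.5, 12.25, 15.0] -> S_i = 4.00 + 2.75*i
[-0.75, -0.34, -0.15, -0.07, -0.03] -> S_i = -0.75*0.45^i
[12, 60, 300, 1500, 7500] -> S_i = 12*5^i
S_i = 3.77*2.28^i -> [3.77, 8.6, 19.6, 44.68, 101.88]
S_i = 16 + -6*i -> [16, 10, 4, -2, -8]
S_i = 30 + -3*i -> [30, 27, 24, 21, 18]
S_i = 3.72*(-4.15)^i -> [3.72, -15.44, 64.07, -265.88, 1103.41]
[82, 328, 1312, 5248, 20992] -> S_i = 82*4^i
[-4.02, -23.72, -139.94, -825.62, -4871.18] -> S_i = -4.02*5.90^i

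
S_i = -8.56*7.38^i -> [-8.56, -63.17, -466.22, -3440.67, -25392.13]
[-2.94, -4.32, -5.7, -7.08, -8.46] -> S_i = -2.94 + -1.38*i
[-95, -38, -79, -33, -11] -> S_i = Random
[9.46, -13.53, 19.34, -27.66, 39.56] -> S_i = 9.46*(-1.43)^i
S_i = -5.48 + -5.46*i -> [-5.48, -10.94, -16.4, -21.86, -27.32]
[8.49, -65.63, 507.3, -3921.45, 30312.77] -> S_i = 8.49*(-7.73)^i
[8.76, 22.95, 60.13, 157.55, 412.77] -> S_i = 8.76*2.62^i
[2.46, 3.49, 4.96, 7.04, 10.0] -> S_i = 2.46*1.42^i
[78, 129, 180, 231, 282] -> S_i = 78 + 51*i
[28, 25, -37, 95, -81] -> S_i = Random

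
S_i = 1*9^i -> [1, 9, 81, 729, 6561]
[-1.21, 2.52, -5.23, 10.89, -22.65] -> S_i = -1.21*(-2.08)^i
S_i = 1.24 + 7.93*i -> [1.24, 9.17, 17.1, 25.03, 32.96]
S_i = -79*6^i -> [-79, -474, -2844, -17064, -102384]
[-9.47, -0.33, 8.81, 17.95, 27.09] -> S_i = -9.47 + 9.14*i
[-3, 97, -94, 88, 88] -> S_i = Random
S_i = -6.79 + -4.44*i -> [-6.79, -11.23, -15.67, -20.11, -24.55]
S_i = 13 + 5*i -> [13, 18, 23, 28, 33]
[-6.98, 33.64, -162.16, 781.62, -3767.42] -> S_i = -6.98*(-4.82)^i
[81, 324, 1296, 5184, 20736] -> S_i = 81*4^i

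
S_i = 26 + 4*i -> [26, 30, 34, 38, 42]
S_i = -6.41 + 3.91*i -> [-6.41, -2.5, 1.41, 5.32, 9.23]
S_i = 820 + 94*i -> [820, 914, 1008, 1102, 1196]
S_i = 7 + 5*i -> [7, 12, 17, 22, 27]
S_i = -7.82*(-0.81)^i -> [-7.82, 6.33, -5.13, 4.16, -3.37]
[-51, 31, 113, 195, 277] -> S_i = -51 + 82*i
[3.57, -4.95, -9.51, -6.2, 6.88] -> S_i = Random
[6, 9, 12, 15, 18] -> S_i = 6 + 3*i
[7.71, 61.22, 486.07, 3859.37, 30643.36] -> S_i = 7.71*7.94^i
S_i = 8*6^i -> [8, 48, 288, 1728, 10368]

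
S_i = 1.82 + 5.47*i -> [1.82, 7.29, 12.76, 18.23, 23.7]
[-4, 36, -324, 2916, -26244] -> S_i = -4*-9^i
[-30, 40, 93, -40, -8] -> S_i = Random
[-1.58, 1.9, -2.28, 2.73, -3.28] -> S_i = -1.58*(-1.20)^i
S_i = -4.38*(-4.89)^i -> [-4.38, 21.42, -104.73, 512.15, -2504.43]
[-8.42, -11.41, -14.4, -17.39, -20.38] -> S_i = -8.42 + -2.99*i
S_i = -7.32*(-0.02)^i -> [-7.32, 0.15, -0.0, 0.0, -0.0]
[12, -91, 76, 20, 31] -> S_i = Random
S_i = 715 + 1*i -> [715, 716, 717, 718, 719]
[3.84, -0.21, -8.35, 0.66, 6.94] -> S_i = Random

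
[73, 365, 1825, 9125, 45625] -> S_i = 73*5^i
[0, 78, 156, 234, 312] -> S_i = 0 + 78*i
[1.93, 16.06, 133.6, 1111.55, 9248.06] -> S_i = 1.93*8.32^i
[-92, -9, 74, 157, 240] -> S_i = -92 + 83*i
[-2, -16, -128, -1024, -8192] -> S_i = -2*8^i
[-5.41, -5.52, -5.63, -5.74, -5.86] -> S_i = -5.41*1.02^i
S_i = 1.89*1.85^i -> [1.89, 3.5, 6.47, 11.97, 22.14]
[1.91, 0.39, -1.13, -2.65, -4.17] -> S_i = 1.91 + -1.52*i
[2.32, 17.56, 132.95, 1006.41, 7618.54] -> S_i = 2.32*7.57^i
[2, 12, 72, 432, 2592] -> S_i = 2*6^i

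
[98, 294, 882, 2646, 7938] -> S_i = 98*3^i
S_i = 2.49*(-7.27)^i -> [2.49, -18.1, 131.6, -956.76, 6955.64]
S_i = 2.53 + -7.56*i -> [2.53, -5.03, -12.59, -20.15, -27.71]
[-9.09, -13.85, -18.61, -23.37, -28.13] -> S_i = -9.09 + -4.76*i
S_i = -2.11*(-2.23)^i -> [-2.11, 4.71, -10.49, 23.4, -52.18]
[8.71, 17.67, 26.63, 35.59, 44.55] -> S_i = 8.71 + 8.96*i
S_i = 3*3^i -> [3, 9, 27, 81, 243]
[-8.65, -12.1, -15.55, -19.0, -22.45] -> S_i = -8.65 + -3.45*i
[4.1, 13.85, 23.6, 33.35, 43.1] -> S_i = 4.10 + 9.75*i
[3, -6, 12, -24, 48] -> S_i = 3*-2^i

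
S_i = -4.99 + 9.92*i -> [-4.99, 4.93, 14.85, 24.77, 34.69]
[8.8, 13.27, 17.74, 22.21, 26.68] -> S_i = 8.80 + 4.47*i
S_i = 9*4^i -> [9, 36, 144, 576, 2304]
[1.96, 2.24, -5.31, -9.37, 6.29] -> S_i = Random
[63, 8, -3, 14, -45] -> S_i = Random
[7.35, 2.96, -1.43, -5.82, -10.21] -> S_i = 7.35 + -4.39*i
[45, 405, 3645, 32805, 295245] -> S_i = 45*9^i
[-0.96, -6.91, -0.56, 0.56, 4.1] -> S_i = Random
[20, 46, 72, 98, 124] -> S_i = 20 + 26*i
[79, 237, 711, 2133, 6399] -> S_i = 79*3^i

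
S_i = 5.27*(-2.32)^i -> [5.27, -12.23, 28.37, -65.81, 152.67]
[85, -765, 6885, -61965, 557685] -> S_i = 85*-9^i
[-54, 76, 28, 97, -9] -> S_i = Random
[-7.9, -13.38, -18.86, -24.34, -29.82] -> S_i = -7.90 + -5.48*i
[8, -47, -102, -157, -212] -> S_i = 8 + -55*i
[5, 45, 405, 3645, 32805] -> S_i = 5*9^i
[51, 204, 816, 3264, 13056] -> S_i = 51*4^i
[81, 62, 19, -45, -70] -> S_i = Random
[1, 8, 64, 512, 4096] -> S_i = 1*8^i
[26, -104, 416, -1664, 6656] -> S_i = 26*-4^i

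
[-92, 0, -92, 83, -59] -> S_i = Random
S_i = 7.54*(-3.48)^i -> [7.54, -26.24, 91.31, -317.77, 1105.83]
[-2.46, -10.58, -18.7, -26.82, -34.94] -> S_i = -2.46 + -8.12*i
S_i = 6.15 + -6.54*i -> [6.15, -0.39, -6.93, -13.47, -20.01]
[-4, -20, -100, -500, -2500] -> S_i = -4*5^i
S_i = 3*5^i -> [3, 15, 75, 375, 1875]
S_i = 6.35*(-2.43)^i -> [6.35, -15.43, 37.5, -91.12, 221.41]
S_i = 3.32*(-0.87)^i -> [3.32, -2.89, 2.51, -2.19, 1.9]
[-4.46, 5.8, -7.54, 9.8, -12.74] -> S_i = -4.46*(-1.30)^i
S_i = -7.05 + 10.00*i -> [-7.05, 2.95, 12.95, 22.95, 32.95]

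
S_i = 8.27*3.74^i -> [8.27, 30.93, 115.68, 432.63, 1618.05]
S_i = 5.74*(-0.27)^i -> [5.74, -1.55, 0.42, -0.11, 0.03]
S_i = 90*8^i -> [90, 720, 5760, 46080, 368640]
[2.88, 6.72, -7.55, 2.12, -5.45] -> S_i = Random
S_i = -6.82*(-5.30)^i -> [-6.82, 36.15, -191.57, 1015.34, -5381.31]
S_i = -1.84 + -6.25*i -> [-1.84, -8.09, -14.34, -20.59, -26.84]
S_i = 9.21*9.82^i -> [9.21, 90.44, 888.14, 8721.56, 85645.7]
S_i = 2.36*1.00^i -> [2.36, 2.36, 2.36, 2.36, 2.36]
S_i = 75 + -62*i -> [75, 13, -49, -111, -173]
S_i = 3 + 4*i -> [3, 7, 11, 15, 19]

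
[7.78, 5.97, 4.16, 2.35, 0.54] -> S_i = 7.78 + -1.81*i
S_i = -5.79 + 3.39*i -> [-5.79, -2.4, 0.99, 4.38, 7.77]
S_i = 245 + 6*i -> [245, 251, 257, 263, 269]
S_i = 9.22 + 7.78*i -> [9.22, 17.0, 24.78, 32.56, 40.34]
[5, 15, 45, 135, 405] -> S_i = 5*3^i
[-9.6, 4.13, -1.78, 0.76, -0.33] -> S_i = -9.60*(-0.43)^i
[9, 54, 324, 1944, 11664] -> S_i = 9*6^i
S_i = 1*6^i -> [1, 6, 36, 216, 1296]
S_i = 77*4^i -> [77, 308, 1232, 4928, 19712]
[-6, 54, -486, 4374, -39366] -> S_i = -6*-9^i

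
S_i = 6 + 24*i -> [6, 30, 54, 78, 102]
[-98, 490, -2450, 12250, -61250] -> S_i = -98*-5^i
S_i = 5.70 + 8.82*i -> [5.7, 14.52, 23.34, 32.16, 40.98]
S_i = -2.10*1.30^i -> [-2.1, -2.73, -3.55, -4.61, -6.0]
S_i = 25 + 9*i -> [25, 34, 43, 52, 61]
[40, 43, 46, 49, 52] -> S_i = 40 + 3*i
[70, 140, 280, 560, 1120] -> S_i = 70*2^i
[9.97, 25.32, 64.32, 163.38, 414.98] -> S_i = 9.97*2.54^i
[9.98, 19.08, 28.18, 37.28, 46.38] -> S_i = 9.98 + 9.10*i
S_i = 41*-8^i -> [41, -328, 2624, -20992, 167936]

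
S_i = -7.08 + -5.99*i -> [-7.08, -13.07, -19.06, -25.05, -31.04]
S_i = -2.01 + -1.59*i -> [-2.01, -3.6, -5.19, -6.78, -8.37]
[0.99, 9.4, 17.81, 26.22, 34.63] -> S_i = 0.99 + 8.41*i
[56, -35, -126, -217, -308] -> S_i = 56 + -91*i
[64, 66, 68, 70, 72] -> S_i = 64 + 2*i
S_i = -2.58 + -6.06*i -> [-2.58, -8.64, -14.7, -20.76, -26.82]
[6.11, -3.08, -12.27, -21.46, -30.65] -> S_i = 6.11 + -9.19*i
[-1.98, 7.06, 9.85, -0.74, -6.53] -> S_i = Random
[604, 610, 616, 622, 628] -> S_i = 604 + 6*i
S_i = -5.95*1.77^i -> [-5.95, -10.53, -18.64, -32.99, -58.4]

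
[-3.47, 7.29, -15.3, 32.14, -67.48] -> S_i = -3.47*(-2.10)^i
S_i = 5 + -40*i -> [5, -35, -75, -115, -155]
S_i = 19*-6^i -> [19, -114, 684, -4104, 24624]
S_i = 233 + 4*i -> [233, 237, 241, 245, 249]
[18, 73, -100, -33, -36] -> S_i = Random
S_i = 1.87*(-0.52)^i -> [1.87, -0.97, 0.51, -0.26, 0.14]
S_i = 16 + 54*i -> [16, 70, 124, 178, 232]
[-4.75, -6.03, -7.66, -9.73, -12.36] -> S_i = -4.75*1.27^i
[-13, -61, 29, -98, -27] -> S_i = Random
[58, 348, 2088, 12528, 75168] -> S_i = 58*6^i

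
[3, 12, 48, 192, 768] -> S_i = 3*4^i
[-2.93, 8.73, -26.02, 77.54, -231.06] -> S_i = -2.93*(-2.98)^i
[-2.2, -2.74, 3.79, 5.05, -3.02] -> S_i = Random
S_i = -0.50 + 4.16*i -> [-0.5, 3.66, 7.82, 11.98, 16.14]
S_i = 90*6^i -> [90, 540, 3240, 19440, 116640]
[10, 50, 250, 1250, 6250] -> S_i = 10*5^i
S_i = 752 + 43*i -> [752, 795, 838, 881, 924]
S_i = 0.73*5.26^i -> [0.73, 3.84, 20.2, 106.24, 558.81]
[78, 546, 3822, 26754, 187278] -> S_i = 78*7^i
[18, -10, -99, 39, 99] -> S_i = Random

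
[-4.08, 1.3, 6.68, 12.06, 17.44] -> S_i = -4.08 + 5.38*i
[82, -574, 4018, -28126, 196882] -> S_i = 82*-7^i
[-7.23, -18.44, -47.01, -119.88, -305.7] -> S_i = -7.23*2.55^i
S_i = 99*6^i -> [99, 594, 3564, 21384, 128304]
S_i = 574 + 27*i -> [574, 601, 628, 655, 682]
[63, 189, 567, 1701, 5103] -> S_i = 63*3^i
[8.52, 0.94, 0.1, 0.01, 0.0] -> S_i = 8.52*0.11^i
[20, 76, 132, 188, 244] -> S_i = 20 + 56*i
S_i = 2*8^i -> [2, 16, 128, 1024, 8192]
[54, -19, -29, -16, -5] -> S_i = Random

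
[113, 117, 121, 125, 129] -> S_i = 113 + 4*i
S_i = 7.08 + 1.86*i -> [7.08, 8.94, 10.8, 12.66, 14.52]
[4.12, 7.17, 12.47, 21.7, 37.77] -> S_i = 4.12*1.74^i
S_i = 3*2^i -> [3, 6, 12, 24, 48]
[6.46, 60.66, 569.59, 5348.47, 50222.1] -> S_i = 6.46*9.39^i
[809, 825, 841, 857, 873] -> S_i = 809 + 16*i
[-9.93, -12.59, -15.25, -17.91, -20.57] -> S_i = -9.93 + -2.66*i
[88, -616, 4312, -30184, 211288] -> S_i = 88*-7^i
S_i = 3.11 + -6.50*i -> [3.11, -3.39, -9.89, -16.39, -22.89]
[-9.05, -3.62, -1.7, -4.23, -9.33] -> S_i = Random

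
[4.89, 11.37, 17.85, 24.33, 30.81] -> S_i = 4.89 + 6.48*i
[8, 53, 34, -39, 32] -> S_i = Random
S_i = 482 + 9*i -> [482, 491, 500, 509, 518]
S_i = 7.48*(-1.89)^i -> [7.48, -14.14, 26.72, -50.5, 95.44]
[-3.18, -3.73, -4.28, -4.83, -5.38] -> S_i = -3.18 + -0.55*i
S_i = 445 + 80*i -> [445, 525, 605, 685, 765]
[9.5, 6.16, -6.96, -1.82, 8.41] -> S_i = Random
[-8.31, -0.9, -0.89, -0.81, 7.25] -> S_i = Random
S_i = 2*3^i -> [2, 6, 18, 54, 162]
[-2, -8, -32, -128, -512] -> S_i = -2*4^i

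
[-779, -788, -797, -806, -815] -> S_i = -779 + -9*i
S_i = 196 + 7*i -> [196, 203, 210, 217, 224]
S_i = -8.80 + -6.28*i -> [-8.8, -15.08, -21.36, -27.64, -33.92]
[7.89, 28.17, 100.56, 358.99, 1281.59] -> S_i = 7.89*3.57^i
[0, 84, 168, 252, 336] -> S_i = 0 + 84*i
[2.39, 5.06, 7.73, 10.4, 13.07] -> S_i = 2.39 + 2.67*i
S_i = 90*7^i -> [90, 630, 4410, 30870, 216090]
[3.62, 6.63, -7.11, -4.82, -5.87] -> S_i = Random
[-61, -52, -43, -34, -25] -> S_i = -61 + 9*i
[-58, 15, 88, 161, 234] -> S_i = -58 + 73*i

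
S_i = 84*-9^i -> [84, -756, 6804, -61236, 551124]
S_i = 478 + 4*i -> [478, 482, 486, 490, 494]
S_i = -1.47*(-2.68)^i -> [-1.47, 3.94, -10.56, 28.3, -75.83]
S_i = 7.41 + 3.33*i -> [7.41, 10.74, 14.07, 17.4, 20.73]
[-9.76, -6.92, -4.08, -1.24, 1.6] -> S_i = -9.76 + 2.84*i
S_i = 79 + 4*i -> [79, 83, 87, 91, 95]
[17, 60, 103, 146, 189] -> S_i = 17 + 43*i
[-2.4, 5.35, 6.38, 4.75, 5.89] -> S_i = Random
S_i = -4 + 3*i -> [-4, -1, 2, 5, 8]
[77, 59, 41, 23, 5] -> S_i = 77 + -18*i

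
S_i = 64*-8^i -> [64, -512, 4096, -32768, 262144]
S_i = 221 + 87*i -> [221, 308, 395, 482, 569]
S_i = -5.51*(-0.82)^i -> [-5.51, 4.52, -3.7, 3.04, -2.49]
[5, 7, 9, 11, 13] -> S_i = 5 + 2*i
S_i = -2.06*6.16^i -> [-2.06, -12.69, -78.17, -481.51, -2966.13]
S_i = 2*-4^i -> [2, -8, 32, -128, 512]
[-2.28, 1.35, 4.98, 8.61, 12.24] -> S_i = -2.28 + 3.63*i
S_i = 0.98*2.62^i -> [0.98, 2.57, 6.73, 17.63, 46.18]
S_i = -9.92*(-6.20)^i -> [-9.92, 61.5, -381.32, 2364.21, -14658.13]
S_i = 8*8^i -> [8, 64, 512, 4096, 32768]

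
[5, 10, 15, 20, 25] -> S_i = 5 + 5*i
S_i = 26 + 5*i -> [26, 31, 36, 41, 46]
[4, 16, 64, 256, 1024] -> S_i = 4*4^i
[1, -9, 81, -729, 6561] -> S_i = 1*-9^i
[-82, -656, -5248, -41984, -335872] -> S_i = -82*8^i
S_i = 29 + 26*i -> [29, 55, 81, 107, 133]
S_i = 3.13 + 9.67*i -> [3.13, 12.8, 22.47, 32.14, 41.81]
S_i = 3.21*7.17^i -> [3.21, 23.02, 165.02, 1183.21, 8483.63]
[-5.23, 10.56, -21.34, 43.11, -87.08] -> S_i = -5.23*(-2.02)^i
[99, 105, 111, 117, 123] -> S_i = 99 + 6*i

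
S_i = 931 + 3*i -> [931, 934, 937, 940, 943]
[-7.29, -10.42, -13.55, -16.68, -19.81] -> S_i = -7.29 + -3.13*i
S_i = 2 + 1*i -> [2, 3, 4, 5, 6]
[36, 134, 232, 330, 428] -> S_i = 36 + 98*i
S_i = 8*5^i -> [8, 40, 200, 1000, 5000]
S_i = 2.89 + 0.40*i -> [2.89, 3.29, 3.69, 4.09, 4.49]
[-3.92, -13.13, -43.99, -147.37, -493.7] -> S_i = -3.92*3.35^i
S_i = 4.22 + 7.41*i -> [4.22, 11.63, 19.04, 26.45, 33.86]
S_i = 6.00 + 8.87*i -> [6.0, 14.87, 23.74, 32.61, 41.48]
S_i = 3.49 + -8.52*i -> [3.49, -5.03, -13.55, -22.07, -30.59]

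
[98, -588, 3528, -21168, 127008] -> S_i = 98*-6^i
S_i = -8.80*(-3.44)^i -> [-8.8, 30.27, -104.14, 358.23, -1232.3]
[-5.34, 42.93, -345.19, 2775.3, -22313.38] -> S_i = -5.34*(-8.04)^i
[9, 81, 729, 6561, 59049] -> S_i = 9*9^i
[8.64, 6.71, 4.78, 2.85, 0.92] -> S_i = 8.64 + -1.93*i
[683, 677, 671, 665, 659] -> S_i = 683 + -6*i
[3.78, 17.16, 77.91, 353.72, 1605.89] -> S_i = 3.78*4.54^i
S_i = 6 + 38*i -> [6, 44, 82, 120, 158]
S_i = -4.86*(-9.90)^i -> [-4.86, 48.11, -476.33, 4715.65, -46684.97]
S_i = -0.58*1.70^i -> [-0.58, -0.99, -1.68, -2.85, -4.84]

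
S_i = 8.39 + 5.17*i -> [8.39, 13.56, 18.73, 23.9, 29.07]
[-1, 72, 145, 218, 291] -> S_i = -1 + 73*i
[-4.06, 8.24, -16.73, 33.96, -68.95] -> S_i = -4.06*(-2.03)^i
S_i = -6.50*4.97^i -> [-6.5, -32.3, -160.56, -797.96, -3965.87]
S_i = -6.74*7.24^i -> [-6.74, -48.8, -353.29, -2557.85, -18518.86]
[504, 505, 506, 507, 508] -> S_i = 504 + 1*i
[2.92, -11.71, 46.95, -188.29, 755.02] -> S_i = 2.92*(-4.01)^i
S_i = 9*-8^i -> [9, -72, 576, -4608, 36864]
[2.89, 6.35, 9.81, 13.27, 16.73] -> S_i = 2.89 + 3.46*i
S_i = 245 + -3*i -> [245, 242, 239, 236, 233]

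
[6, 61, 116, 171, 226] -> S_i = 6 + 55*i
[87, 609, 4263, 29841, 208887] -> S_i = 87*7^i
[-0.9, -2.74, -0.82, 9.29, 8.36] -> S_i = Random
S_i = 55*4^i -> [55, 220, 880, 3520, 14080]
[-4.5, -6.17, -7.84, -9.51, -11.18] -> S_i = -4.50 + -1.67*i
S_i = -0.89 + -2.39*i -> [-0.89, -3.28, -5.67, -8.06, -10.45]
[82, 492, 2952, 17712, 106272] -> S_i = 82*6^i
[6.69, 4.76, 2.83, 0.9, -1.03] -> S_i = 6.69 + -1.93*i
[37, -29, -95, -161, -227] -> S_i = 37 + -66*i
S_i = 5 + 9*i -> [5, 14, 23, 32, 41]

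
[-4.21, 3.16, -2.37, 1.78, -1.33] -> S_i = -4.21*(-0.75)^i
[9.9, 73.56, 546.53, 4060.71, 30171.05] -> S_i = 9.90*7.43^i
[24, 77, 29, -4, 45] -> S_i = Random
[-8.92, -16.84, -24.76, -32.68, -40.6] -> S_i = -8.92 + -7.92*i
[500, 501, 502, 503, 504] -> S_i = 500 + 1*i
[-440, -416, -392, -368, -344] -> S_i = -440 + 24*i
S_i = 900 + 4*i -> [900, 904, 908, 912, 916]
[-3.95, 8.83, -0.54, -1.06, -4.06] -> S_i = Random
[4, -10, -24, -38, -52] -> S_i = 4 + -14*i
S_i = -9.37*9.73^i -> [-9.37, -91.17, -887.09, -8631.34, -83982.92]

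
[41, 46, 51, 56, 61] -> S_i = 41 + 5*i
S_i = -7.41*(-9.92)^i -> [-7.41, 73.51, -729.19, 7233.58, -71757.1]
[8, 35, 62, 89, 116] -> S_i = 8 + 27*i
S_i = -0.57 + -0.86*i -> [-0.57, -1.43, -2.29, -3.15, -4.01]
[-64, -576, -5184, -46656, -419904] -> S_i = -64*9^i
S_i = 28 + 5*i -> [28, 33, 38, 43, 48]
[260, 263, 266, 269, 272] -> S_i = 260 + 3*i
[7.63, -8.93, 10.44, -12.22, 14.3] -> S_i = 7.63*(-1.17)^i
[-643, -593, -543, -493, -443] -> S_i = -643 + 50*i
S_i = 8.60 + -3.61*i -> [8.6, 4.99, 1.38, -2.23, -5.84]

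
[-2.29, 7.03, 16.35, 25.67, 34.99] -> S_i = -2.29 + 9.32*i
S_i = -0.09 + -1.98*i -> [-0.09, -2.07, -4.05, -6.03, -8.01]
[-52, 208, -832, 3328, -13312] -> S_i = -52*-4^i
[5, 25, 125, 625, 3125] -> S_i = 5*5^i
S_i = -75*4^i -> [-75, -300, -1200, -4800, -19200]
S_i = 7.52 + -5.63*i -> [7.52, 1.89, -3.74, -9.37, -15.0]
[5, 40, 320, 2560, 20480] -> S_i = 5*8^i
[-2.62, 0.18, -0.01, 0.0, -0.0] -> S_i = -2.62*(-0.07)^i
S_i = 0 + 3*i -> [0, 3, 6, 9, 12]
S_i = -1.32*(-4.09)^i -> [-1.32, 5.4, -22.08, 90.31, -369.37]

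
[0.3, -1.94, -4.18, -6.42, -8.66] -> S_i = 0.30 + -2.24*i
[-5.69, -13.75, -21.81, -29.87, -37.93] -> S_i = -5.69 + -8.06*i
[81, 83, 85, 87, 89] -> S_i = 81 + 2*i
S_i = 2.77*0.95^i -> [2.77, 2.63, 2.5, 2.37, 2.26]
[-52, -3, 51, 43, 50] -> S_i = Random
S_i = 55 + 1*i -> [55, 56, 57, 58, 59]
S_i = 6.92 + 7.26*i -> [6.92, 14.18, 21.44, 28.7, 35.96]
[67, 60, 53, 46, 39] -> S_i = 67 + -7*i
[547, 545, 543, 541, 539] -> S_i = 547 + -2*i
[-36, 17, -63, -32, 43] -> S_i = Random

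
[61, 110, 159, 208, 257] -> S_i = 61 + 49*i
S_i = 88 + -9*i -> [88, 79, 70, 61, 52]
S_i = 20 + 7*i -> [20, 27, 34, 41, 48]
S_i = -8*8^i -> [-8, -64, -512, -4096, -32768]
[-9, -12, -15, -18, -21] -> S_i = -9 + -3*i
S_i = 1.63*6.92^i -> [1.63, 11.28, 78.05, 540.14, 3737.76]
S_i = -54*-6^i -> [-54, 324, -1944, 11664, -69984]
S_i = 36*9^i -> [36, 324, 2916, 26244, 236196]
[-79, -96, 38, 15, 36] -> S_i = Random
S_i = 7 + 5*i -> [7, 12, 17, 22, 27]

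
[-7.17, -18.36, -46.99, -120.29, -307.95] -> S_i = -7.17*2.56^i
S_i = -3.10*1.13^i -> [-3.1, -3.5, -3.96, -4.47, -5.05]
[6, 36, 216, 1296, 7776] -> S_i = 6*6^i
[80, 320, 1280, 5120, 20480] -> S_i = 80*4^i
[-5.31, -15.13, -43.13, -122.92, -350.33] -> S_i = -5.31*2.85^i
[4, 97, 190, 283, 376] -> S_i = 4 + 93*i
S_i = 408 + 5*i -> [408, 413, 418, 423, 428]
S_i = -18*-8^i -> [-18, 144, -1152, 9216, -73728]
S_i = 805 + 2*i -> [805, 807, 809, 811, 813]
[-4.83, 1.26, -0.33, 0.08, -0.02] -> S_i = -4.83*(-0.26)^i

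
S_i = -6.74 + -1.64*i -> [-6.74, -8.38, -10.02, -11.66, -13.3]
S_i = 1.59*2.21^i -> [1.59, 3.51, 7.77, 17.16, 37.93]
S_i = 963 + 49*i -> [963, 1012, 1061, 1110, 1159]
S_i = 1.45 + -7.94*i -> [1.45, -6.49, -14.43, -22.37, -30.31]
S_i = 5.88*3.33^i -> [5.88, 19.58, 65.2, 217.13, 723.03]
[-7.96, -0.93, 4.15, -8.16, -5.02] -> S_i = Random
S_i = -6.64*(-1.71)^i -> [-6.64, 11.35, -19.42, 33.2, -56.77]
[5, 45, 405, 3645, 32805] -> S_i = 5*9^i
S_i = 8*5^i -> [8, 40, 200, 1000, 5000]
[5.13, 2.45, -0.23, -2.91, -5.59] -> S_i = 5.13 + -2.68*i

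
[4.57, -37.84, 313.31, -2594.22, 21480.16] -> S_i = 4.57*(-8.28)^i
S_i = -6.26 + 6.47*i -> [-6.26, 0.21, 6.68, 13.15, 19.62]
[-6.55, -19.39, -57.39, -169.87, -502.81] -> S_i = -6.55*2.96^i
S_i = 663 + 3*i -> [663, 666, 669, 672, 675]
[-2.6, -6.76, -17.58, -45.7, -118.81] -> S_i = -2.60*2.60^i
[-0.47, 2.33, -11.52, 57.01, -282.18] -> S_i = -0.47*(-4.95)^i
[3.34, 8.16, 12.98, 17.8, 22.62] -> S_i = 3.34 + 4.82*i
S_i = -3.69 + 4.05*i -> [-3.69, 0.36, 4.41, 8.46, 12.51]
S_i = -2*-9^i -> [-2, 18, -162, 1458, -13122]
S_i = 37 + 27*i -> [37, 64, 91, 118, 145]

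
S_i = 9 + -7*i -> [9, 2, -5, -12, -19]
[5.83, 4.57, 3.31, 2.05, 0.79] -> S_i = 5.83 + -1.26*i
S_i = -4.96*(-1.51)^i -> [-4.96, 7.49, -11.31, 17.08, -25.79]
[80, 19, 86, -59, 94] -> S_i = Random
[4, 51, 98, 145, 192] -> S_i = 4 + 47*i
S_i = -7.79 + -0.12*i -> [-7.79, -7.91, -8.03, -8.15, -8.27]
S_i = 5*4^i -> [5, 20, 80, 320, 1280]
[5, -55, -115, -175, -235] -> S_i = 5 + -60*i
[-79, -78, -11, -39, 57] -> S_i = Random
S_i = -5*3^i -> [-5, -15, -45, -135, -405]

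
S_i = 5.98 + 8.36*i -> [5.98, 14.34, 22.7, 31.06, 39.42]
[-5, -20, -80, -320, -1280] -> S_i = -5*4^i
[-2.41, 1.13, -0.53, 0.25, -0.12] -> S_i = -2.41*(-0.47)^i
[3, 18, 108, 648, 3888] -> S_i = 3*6^i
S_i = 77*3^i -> [77, 231, 693, 2079, 6237]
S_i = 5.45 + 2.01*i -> [5.45, 7.46, 9.47, 11.48, 13.49]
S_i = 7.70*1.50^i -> [7.7, 11.55, 17.32, 25.99, 38.98]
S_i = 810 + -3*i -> [810, 807, 804, 801, 798]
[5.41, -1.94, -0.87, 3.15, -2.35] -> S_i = Random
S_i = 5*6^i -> [5, 30, 180, 1080, 6480]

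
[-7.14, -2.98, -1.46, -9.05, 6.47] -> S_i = Random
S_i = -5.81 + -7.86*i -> [-5.81, -13.67, -21.53, -29.39, -37.25]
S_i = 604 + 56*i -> [604, 660, 716, 772, 828]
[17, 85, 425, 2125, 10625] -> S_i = 17*5^i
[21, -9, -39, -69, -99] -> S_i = 21 + -30*i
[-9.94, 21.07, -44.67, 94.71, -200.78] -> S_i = -9.94*(-2.12)^i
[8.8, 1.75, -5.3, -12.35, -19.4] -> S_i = 8.80 + -7.05*i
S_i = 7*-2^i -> [7, -14, 28, -56, 112]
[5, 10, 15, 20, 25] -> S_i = 5 + 5*i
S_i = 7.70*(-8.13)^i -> [7.7, -62.6, 508.95, -4137.73, 33639.76]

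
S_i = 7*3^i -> [7, 21, 63, 189, 567]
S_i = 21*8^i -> [21, 168, 1344, 10752, 86016]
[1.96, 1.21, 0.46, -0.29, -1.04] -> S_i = 1.96 + -0.75*i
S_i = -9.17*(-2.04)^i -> [-9.17, 18.71, -38.16, 77.85, -158.81]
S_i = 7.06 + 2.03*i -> [7.06, 9.09, 11.12, 13.15, 15.18]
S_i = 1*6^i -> [1, 6, 36, 216, 1296]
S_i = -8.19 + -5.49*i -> [-8.19, -13.68, -19.17, -24.66, -30.15]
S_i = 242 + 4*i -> [242, 246, 250, 254, 258]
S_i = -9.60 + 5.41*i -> [-9.6, -4.19, 1.22, 6.63, 12.04]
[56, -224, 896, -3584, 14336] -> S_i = 56*-4^i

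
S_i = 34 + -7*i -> [34, 27, 20, 13, 6]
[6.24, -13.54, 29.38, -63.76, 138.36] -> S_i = 6.24*(-2.17)^i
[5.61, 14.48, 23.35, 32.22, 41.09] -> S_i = 5.61 + 8.87*i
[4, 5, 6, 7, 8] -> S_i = 4 + 1*i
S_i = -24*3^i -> [-24, -72, -216, -648, -1944]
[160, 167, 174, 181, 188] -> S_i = 160 + 7*i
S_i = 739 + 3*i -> [739, 742, 745, 748, 751]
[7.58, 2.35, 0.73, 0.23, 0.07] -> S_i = 7.58*0.31^i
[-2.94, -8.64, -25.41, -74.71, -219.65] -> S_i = -2.94*2.94^i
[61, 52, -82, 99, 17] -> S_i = Random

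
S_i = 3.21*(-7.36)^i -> [3.21, -23.63, 173.88, -1279.79, 9419.25]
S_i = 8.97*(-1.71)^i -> [8.97, -15.34, 26.23, -44.85, 76.7]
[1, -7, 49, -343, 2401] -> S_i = 1*-7^i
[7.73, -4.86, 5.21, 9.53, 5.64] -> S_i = Random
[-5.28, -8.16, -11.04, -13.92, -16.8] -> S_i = -5.28 + -2.88*i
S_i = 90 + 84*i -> [90, 174, 258, 342, 426]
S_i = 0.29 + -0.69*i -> [0.29, -0.4, -1.09, -1.78, -2.47]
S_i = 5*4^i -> [5, 20, 80, 320, 1280]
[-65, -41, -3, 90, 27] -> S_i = Random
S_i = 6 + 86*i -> [6, 92, 178, 264, 350]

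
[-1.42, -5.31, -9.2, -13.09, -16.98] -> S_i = -1.42 + -3.89*i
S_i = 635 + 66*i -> [635, 701, 767, 833, 899]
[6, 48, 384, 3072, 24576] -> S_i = 6*8^i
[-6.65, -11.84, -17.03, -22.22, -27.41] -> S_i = -6.65 + -5.19*i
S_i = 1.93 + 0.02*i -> [1.93, 1.95, 1.97, 1.99, 2.01]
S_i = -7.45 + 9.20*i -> [-7.45, 1.75, 10.95, 20.15, 29.35]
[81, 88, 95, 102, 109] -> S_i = 81 + 7*i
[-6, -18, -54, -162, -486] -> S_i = -6*3^i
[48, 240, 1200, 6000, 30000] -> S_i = 48*5^i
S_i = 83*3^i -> [83, 249, 747, 2241, 6723]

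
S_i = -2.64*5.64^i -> [-2.64, -14.89, -83.98, -473.63, -2671.29]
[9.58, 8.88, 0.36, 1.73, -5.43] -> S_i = Random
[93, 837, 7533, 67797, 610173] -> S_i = 93*9^i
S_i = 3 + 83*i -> [3, 86, 169, 252, 335]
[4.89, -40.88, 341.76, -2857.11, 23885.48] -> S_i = 4.89*(-8.36)^i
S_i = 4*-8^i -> [4, -32, 256, -2048, 16384]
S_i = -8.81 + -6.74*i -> [-8.81, -15.55, -22.29, -29.03, -35.77]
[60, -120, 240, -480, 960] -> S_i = 60*-2^i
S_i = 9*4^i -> [9, 36, 144, 576, 2304]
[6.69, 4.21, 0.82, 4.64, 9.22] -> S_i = Random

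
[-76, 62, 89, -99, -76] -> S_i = Random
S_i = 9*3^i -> [9, 27, 81, 243, 729]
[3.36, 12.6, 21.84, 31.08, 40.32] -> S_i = 3.36 + 9.24*i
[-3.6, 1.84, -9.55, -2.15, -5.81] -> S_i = Random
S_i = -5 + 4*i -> [-5, -1, 3, 7, 11]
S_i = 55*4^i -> [55, 220, 880, 3520, 14080]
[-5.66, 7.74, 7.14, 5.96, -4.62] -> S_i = Random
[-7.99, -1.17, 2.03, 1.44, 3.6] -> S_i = Random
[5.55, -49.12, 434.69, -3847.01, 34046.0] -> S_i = 5.55*(-8.85)^i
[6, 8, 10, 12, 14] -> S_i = 6 + 2*i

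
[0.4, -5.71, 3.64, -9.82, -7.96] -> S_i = Random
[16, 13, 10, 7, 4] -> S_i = 16 + -3*i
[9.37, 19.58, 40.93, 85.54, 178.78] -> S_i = 9.37*2.09^i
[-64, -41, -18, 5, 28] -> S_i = -64 + 23*i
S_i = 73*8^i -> [73, 584, 4672, 37376, 299008]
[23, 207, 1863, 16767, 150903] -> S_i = 23*9^i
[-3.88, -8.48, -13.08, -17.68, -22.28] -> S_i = -3.88 + -4.60*i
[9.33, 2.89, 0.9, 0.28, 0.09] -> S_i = 9.33*0.31^i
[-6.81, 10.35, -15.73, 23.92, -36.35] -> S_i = -6.81*(-1.52)^i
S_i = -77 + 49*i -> [-77, -28, 21, 70, 119]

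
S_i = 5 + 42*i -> [5, 47, 89, 131, 173]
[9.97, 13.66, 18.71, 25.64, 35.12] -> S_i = 9.97*1.37^i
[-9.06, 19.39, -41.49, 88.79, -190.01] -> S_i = -9.06*(-2.14)^i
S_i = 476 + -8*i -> [476, 468, 460, 452, 444]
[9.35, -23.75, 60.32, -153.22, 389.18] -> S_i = 9.35*(-2.54)^i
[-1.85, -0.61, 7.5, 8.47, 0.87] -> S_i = Random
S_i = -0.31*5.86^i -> [-0.31, -1.82, -10.65, -62.38, -365.55]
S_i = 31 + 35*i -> [31, 66, 101, 136, 171]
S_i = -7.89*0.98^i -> [-7.89, -7.73, -7.58, -7.43, -7.28]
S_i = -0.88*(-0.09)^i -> [-0.88, 0.08, -0.01, 0.0, -0.0]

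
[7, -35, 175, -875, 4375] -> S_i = 7*-5^i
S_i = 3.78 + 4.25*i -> [3.78, 8.03, 12.28, 16.53, 20.78]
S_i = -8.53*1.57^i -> [-8.53, -13.39, -21.03, -33.01, -51.83]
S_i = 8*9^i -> [8, 72, 648, 5832, 52488]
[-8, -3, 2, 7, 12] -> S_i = -8 + 5*i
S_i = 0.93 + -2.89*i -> [0.93, -1.96, -4.85, -7.74, -10.63]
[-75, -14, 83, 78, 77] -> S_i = Random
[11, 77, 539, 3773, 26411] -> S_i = 11*7^i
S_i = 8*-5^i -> [8, -40, 200, -1000, 5000]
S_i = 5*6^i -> [5, 30, 180, 1080, 6480]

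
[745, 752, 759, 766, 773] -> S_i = 745 + 7*i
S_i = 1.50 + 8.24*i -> [1.5, 9.74, 17.98, 26.22, 34.46]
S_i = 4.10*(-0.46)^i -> [4.1, -1.89, 0.87, -0.4, 0.18]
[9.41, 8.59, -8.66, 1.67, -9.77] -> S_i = Random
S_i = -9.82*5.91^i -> [-9.82, -58.04, -342.99, -2027.09, -11980.13]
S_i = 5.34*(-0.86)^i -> [5.34, -4.59, 3.95, -3.4, 2.92]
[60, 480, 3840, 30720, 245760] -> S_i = 60*8^i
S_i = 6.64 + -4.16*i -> [6.64, 2.48, -1.68, -5.84, -10.0]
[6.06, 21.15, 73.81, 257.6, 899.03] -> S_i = 6.06*3.49^i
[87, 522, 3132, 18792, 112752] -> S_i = 87*6^i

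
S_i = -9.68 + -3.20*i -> [-9.68, -12.88, -16.08, -19.28, -22.48]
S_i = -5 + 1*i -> [-5, -4, -3, -2, -1]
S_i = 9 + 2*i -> [9, 11, 13, 15, 17]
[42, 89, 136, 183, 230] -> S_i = 42 + 47*i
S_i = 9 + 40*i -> [9, 49, 89, 129, 169]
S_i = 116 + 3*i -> [116, 119, 122, 125, 128]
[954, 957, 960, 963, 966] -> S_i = 954 + 3*i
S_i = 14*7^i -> [14, 98, 686, 4802, 33614]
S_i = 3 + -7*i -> [3, -4, -11, -18, -25]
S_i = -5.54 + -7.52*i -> [-5.54, -13.06, -20.58, -28.1, -35.62]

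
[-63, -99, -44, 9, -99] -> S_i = Random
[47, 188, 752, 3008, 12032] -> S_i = 47*4^i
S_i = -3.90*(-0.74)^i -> [-3.9, 2.89, -2.14, 1.58, -1.17]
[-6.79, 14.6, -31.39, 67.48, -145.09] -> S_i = -6.79*(-2.15)^i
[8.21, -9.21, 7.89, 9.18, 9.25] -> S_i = Random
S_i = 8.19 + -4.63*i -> [8.19, 3.56, -1.07, -5.7, -10.33]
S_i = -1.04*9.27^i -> [-1.04, -9.64, -89.37, -828.46, -7679.84]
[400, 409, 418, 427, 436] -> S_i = 400 + 9*i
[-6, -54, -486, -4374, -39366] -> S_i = -6*9^i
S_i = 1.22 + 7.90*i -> [1.22, 9.12, 17.02, 24.92, 32.82]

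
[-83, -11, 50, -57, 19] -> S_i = Random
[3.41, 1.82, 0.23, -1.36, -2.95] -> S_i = 3.41 + -1.59*i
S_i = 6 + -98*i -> [6, -92, -190, -288, -386]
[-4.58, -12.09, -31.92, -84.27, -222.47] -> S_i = -4.58*2.64^i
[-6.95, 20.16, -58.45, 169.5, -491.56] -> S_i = -6.95*(-2.90)^i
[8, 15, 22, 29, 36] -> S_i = 8 + 7*i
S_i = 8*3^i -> [8, 24, 72, 216, 648]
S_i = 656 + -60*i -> [656, 596, 536, 476, 416]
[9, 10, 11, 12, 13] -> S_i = 9 + 1*i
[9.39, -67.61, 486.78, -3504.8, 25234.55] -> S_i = 9.39*(-7.20)^i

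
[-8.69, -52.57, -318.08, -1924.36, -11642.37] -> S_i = -8.69*6.05^i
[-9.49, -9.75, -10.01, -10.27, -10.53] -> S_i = -9.49 + -0.26*i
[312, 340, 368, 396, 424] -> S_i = 312 + 28*i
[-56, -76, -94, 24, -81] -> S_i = Random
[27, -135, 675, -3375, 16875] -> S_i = 27*-5^i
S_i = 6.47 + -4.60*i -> [6.47, 1.87, -2.73, -7.33, -11.93]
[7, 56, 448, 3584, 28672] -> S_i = 7*8^i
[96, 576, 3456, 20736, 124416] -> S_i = 96*6^i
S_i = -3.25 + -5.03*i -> [-3.25, -8.28, -13.31, -18.34, -23.37]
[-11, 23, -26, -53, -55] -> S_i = Random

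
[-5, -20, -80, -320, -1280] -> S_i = -5*4^i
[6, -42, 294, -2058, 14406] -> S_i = 6*-7^i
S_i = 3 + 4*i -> [3, 7, 11, 15, 19]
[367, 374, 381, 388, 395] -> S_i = 367 + 7*i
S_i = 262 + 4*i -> [262, 266, 270, 274, 278]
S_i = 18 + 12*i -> [18, 30, 42, 54, 66]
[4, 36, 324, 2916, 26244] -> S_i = 4*9^i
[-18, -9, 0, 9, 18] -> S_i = -18 + 9*i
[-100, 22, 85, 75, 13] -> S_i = Random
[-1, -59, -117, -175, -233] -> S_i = -1 + -58*i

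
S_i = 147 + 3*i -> [147, 150, 153, 156, 159]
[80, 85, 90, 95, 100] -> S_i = 80 + 5*i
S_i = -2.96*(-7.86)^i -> [-2.96, 23.27, -182.87, 1437.34, -11297.49]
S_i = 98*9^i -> [98, 882, 7938, 71442, 642978]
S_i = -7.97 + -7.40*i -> [-7.97, -15.37, -22.77, -30.17, -37.57]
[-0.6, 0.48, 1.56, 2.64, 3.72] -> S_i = -0.60 + 1.08*i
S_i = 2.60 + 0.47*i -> [2.6, 3.07, 3.54, 4.01, 4.48]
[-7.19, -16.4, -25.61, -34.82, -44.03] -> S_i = -7.19 + -9.21*i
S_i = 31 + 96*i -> [31, 127, 223, 319, 415]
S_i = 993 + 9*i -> [993, 1002, 1011, 1020, 1029]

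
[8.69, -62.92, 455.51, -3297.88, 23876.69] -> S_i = 8.69*(-7.24)^i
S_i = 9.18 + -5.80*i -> [9.18, 3.38, -2.42, -8.22, -14.02]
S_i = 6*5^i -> [6, 30, 150, 750, 3750]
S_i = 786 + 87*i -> [786, 873, 960, 1047, 1134]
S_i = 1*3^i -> [1, 3, 9, 27, 81]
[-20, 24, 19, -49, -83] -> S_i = Random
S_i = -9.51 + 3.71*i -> [-9.51, -5.8, -2.09, 1.62, 5.33]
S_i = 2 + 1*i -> [2, 3, 4, 5, 6]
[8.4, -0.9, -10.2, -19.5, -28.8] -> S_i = 8.40 + -9.30*i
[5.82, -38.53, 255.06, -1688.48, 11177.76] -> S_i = 5.82*(-6.62)^i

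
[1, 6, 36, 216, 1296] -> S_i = 1*6^i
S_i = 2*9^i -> [2, 18, 162, 1458, 13122]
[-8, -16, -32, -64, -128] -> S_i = -8*2^i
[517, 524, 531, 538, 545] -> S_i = 517 + 7*i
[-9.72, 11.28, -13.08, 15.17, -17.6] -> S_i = -9.72*(-1.16)^i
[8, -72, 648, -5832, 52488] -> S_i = 8*-9^i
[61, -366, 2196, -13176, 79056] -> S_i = 61*-6^i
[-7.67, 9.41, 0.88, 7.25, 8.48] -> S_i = Random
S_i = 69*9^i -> [69, 621, 5589, 50301, 452709]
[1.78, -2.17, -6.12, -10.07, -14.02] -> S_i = 1.78 + -3.95*i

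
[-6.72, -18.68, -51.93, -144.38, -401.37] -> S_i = -6.72*2.78^i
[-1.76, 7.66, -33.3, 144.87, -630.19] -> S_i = -1.76*(-4.35)^i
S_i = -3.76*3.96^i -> [-3.76, -14.89, -58.96, -233.49, -924.63]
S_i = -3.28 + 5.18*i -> [-3.28, 1.9, 7.08, 12.26, 17.44]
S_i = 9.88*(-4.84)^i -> [9.88, -47.82, 231.44, -1120.19, 5421.74]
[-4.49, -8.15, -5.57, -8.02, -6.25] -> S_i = Random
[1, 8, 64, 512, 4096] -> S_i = 1*8^i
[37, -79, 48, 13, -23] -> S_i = Random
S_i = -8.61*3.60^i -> [-8.61, -31.0, -111.59, -401.71, -1446.15]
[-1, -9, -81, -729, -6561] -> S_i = -1*9^i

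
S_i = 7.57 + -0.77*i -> [7.57, 6.8, 6.03, 5.26, 4.49]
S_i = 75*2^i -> [75, 150, 300, 600, 1200]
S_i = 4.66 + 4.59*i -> [4.66, 9.25, 13.84, 18.43, 23.02]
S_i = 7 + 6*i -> [7, 13, 19, 25, 31]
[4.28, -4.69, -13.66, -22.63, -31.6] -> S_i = 4.28 + -8.97*i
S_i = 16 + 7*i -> [16, 23, 30, 37, 44]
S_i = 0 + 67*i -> [0, 67, 134, 201, 268]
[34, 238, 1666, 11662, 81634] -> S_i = 34*7^i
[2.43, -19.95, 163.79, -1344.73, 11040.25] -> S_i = 2.43*(-8.21)^i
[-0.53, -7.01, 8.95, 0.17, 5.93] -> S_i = Random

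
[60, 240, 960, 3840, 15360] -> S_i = 60*4^i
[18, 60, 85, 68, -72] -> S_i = Random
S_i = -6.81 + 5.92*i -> [-6.81, -0.89, 5.03, 10.95, 16.87]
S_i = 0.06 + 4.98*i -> [0.06, 5.04, 10.02, 15.0, 19.98]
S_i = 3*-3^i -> [3, -9, 27, -81, 243]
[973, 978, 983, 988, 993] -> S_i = 973 + 5*i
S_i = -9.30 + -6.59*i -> [-9.3, -15.89, -22.48, -29.07, -35.66]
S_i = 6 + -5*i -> [6, 1, -4, -9, -14]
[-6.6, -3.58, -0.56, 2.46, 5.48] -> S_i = -6.60 + 3.02*i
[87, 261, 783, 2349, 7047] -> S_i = 87*3^i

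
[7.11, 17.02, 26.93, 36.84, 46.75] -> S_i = 7.11 + 9.91*i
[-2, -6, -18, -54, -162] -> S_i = -2*3^i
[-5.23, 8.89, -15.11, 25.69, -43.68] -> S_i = -5.23*(-1.70)^i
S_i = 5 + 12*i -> [5, 17, 29, 41, 53]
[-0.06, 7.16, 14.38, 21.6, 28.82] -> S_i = -0.06 + 7.22*i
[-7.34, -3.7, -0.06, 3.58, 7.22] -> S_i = -7.34 + 3.64*i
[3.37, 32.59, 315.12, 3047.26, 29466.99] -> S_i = 3.37*9.67^i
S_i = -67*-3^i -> [-67, 201, -603, 1809, -5427]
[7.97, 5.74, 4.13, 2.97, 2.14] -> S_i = 7.97*0.72^i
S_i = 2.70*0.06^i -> [2.7, 0.16, 0.01, 0.0, 0.0]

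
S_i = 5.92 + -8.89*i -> [5.92, -2.97, -11.86, -20.75, -29.64]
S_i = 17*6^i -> [17, 102, 612, 3672, 22032]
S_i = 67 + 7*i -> [67, 74, 81, 88, 95]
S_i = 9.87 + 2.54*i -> [9.87, 12.41, 14.95, 17.49, 20.03]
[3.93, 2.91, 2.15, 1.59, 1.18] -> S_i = 3.93*0.74^i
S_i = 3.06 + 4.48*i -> [3.06, 7.54, 12.02, 16.5, 20.98]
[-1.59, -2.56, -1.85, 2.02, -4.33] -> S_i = Random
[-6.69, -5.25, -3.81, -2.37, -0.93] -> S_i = -6.69 + 1.44*i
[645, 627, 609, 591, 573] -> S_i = 645 + -18*i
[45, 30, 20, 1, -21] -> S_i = Random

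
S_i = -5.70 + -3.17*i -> [-5.7, -8.87, -12.04, -15.21, -18.38]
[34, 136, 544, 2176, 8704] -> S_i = 34*4^i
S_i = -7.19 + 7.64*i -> [-7.19, 0.45, 8.09, 15.73, 23.37]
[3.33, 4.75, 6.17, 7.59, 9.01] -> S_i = 3.33 + 1.42*i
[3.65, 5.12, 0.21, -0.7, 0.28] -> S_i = Random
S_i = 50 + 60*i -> [50, 110, 170, 230, 290]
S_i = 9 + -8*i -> [9, 1, -7, -15, -23]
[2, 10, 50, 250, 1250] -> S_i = 2*5^i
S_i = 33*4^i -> [33, 132, 528, 2112, 8448]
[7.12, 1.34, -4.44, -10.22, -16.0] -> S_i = 7.12 + -5.78*i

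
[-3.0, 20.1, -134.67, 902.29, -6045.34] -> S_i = -3.00*(-6.70)^i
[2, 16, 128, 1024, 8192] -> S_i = 2*8^i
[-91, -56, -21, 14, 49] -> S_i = -91 + 35*i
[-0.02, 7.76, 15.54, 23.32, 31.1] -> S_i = -0.02 + 7.78*i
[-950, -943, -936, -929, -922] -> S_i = -950 + 7*i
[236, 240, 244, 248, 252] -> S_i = 236 + 4*i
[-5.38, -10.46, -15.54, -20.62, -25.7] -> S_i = -5.38 + -5.08*i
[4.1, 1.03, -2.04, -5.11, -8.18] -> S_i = 4.10 + -3.07*i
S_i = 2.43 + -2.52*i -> [2.43, -0.09, -2.61, -5.13, -7.65]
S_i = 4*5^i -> [4, 20, 100, 500, 2500]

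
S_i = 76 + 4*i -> [76, 80, 84, 88, 92]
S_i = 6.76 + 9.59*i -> [6.76, 16.35, 25.94, 35.53, 45.12]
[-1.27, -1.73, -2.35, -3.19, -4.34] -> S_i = -1.27*1.36^i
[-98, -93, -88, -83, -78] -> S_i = -98 + 5*i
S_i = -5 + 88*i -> [-5, 83, 171, 259, 347]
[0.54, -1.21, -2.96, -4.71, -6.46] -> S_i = 0.54 + -1.75*i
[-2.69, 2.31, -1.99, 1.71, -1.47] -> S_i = -2.69*(-0.86)^i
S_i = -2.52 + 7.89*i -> [-2.52, 5.37, 13.26, 21.15, 29.04]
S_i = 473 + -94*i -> [473, 379, 285, 191, 97]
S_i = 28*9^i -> [28, 252, 2268, 20412, 183708]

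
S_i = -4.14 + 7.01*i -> [-4.14, 2.87, 9.88, 16.89, 23.9]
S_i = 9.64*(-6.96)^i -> [9.64, -67.09, 466.98, -3250.16, 22621.11]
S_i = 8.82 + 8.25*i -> [8.82, 17.07, 25.32, 33.57, 41.82]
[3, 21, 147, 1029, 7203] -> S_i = 3*7^i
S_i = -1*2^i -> [-1, -2, -4, -8, -16]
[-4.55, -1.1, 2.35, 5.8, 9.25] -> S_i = -4.55 + 3.45*i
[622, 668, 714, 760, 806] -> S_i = 622 + 46*i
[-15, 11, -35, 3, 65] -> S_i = Random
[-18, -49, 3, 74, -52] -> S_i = Random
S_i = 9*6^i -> [9, 54, 324, 1944, 11664]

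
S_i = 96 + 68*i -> [96, 164, 232, 300, 368]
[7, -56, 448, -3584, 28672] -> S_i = 7*-8^i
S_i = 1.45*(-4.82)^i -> [1.45, -6.99, 33.69, -162.37, 782.63]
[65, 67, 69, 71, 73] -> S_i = 65 + 2*i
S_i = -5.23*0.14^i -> [-5.23, -0.73, -0.1, -0.01, -0.0]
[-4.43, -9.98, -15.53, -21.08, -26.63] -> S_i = -4.43 + -5.55*i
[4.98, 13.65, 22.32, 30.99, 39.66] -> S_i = 4.98 + 8.67*i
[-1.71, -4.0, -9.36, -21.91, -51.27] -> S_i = -1.71*2.34^i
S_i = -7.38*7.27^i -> [-7.38, -53.65, -390.05, -2835.7, -20615.51]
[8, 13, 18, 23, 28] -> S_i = 8 + 5*i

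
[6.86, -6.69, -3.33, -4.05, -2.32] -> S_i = Random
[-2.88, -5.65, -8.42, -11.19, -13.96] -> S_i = -2.88 + -2.77*i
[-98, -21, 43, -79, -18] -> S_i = Random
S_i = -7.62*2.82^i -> [-7.62, -21.49, -60.6, -170.88, -481.89]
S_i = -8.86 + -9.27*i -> [-8.86, -18.13, -27.4, -36.67, -45.94]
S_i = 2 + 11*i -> [2, 13, 24, 35, 46]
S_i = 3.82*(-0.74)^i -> [3.82, -2.83, 2.09, -1.55, 1.15]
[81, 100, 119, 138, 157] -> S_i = 81 + 19*i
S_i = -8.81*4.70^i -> [-8.81, -41.41, -194.61, -914.68, -4299.0]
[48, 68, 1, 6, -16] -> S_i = Random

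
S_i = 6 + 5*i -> [6, 11, 16, 21, 26]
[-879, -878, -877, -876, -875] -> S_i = -879 + 1*i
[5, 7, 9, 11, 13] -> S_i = 5 + 2*i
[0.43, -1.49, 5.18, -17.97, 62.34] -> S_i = 0.43*(-3.47)^i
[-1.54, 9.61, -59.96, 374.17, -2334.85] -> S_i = -1.54*(-6.24)^i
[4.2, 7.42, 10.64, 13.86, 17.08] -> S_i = 4.20 + 3.22*i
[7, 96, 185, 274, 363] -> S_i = 7 + 89*i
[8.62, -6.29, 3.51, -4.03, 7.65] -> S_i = Random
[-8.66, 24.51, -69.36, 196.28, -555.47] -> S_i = -8.66*(-2.83)^i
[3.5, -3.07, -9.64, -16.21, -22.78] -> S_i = 3.50 + -6.57*i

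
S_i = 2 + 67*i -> [2, 69, 136, 203, 270]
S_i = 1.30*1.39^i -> [1.3, 1.81, 2.51, 3.49, 4.85]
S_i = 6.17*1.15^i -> [6.17, 7.1, 8.16, 9.38, 10.79]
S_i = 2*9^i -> [2, 18, 162, 1458, 13122]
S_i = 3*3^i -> [3, 9, 27, 81, 243]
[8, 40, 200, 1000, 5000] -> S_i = 8*5^i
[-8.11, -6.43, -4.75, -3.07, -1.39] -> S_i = -8.11 + 1.68*i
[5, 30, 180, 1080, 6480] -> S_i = 5*6^i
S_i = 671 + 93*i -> [671, 764, 857, 950, 1043]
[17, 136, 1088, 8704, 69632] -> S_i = 17*8^i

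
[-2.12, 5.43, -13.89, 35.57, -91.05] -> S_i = -2.12*(-2.56)^i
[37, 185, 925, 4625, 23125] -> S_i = 37*5^i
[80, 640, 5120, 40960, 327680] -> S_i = 80*8^i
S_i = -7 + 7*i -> [-7, 0, 7, 14, 21]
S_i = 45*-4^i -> [45, -180, 720, -2880, 11520]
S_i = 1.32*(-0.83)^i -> [1.32, -1.1, 0.91, -0.75, 0.63]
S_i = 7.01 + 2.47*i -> [7.01, 9.48, 11.95, 14.42, 16.89]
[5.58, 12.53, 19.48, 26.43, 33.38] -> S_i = 5.58 + 6.95*i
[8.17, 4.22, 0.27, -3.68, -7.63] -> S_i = 8.17 + -3.95*i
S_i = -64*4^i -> [-64, -256, -1024, -4096, -16384]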